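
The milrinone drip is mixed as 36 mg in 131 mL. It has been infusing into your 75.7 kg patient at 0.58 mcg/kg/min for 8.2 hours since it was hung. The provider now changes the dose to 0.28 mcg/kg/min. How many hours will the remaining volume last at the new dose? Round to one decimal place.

11.3 hours

Initial rate:
Dose = 0.58 mcg/kg/min × 75.7 kg = 43.906 mcg/min
43.906 mcg/min × 60 min/hr = 2634.36 mcg/hr
Concentration = 36 mg ÷ 131 mL = 0.2748092 mg/mL = 274.8092 mcg/mL
Rate = 2634.36 mcg/hr ÷ 274.8092 mcg/mL = 9.586143 mL/hr
Volume infused so far = 9.586143 mL/hr × 8.2 hr = 78.60638 mL
Volume remaining = 131 − 78.60638 = 52.39362 mL
New rate:
Dose = 0.28 mcg/kg/min × 75.7 kg = 21.196 mcg/min
21.196 mcg/min × 60 min/hr = 1271.76 mcg/hr
Rate = 1271.76 mcg/hr ÷ 274.8092 mcg/mL = 4.627793 mL/hr
Time remaining = 52.39362 mL ÷ 4.627793 mL/hr = 11.32151 hr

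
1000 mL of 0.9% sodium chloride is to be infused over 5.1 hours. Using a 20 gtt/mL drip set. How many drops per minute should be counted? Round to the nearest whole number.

1000 mL ÷ (5.1 hr × 60 = 306 min) = 3.267974 mL/min
3.267974 mL/min × 20 gtt/mL = 65.35948 gtt/min

65 gtt/min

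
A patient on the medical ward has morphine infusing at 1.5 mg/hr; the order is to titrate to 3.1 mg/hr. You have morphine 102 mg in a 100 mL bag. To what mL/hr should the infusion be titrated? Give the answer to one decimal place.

3.0 mL/hr

Concentration = 102 mg ÷ 100 mL = 1.02 mg/mL
Rate = 3.1 mg/hr ÷ 1.02 mg/mL = 3.039216 mL/hr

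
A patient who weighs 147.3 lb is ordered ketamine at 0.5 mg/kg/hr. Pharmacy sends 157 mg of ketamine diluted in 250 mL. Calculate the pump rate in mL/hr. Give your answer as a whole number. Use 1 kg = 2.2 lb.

Weight = 147.3 lb ÷ 2.2 lb/kg = 66.95455 kg
Dose = 0.5 mg/kg/hr × 66.95455 kg = 33.47727 mg/hr
Concentration = 157 mg ÷ 250 mL = 0.628 mg/mL
Rate = 33.47727 mg/hr ÷ 0.628 mg/mL = 53.30776 mL/hr

53 mL/hr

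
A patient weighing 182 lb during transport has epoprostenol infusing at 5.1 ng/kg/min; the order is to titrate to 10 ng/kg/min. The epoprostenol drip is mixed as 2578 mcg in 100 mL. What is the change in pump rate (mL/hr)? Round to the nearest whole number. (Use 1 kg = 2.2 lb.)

1 mL/hr

At the current dose:
Weight = 182 lb ÷ 2.2 lb/kg = 82.72727 kg
Dose = 5.1 ng/kg/min × 82.72727 kg = 421.9091 ng/min
421.9091 ng/min × 60 min/hr = 25314.55 ng/hr
Concentration = 2578 mcg ÷ 100 mL = 25.78 mcg/mL = 25780 ng/mL
Rate = 25314.55 ng/hr ÷ 25780 ng/mL = 0.9819451 mL/hr
At the new dose:
Dose = 10 ng/kg/min × 82.72727 kg = 827.2727 ng/min
827.2727 ng/min × 60 min/hr = 49636.36 ng/hr
Rate = 49636.36 ng/hr ÷ 25780 ng/mL = 1.925383 mL/hr
Change = 1.925383 − 0.9819451 = 0.9434375 mL/hr → 0.9434375 mL/hr increase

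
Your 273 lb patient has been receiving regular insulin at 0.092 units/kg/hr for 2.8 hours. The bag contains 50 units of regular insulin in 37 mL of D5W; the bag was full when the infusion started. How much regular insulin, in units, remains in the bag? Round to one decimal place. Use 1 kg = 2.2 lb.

18.0 units

Weight = 273 lb ÷ 2.2 lb/kg = 124.0909 kg
Dose = 0.092 units/kg/hr × 124.0909 kg = 11.41636 units/hr
Concentration = 50 units ÷ 37 mL = 1.351351 units/mL
Rate = 11.41636 units/hr ÷ 1.351351 units/mL = 8.448109 mL/hr
Volume infused = 8.448109 mL/hr × 2.8 hr = 23.65471 mL
Volume remaining = 37 − 23.65471 = 13.34529 mL
Drug remaining = 13.34529 mL × 1.351351 units/mL = 18.03418 units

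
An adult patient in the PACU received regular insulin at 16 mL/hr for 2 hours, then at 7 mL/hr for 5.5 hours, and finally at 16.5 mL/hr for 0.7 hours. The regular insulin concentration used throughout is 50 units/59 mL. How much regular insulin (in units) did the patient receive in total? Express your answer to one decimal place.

69.5 units

Concentration = 50 units ÷ 59 mL = 0.8474576 units/mL
Stage 1: 16 mL/hr × 2 hr = 32 mL → 32 mL × 0.8474576 units/mL = 27.11864 units
Stage 2: 7 mL/hr × 5.5 hr = 38.5 mL → 38.5 mL × 0.8474576 units/mL = 32.62712 units
Stage 3: 16.5 mL/hr × 0.7 hr = 11.55 mL → 11.55 mL × 0.8474576 units/mL = 9.788136 units
Total = 27.11864 + 32.62712 + 9.788136 = 69.5339 units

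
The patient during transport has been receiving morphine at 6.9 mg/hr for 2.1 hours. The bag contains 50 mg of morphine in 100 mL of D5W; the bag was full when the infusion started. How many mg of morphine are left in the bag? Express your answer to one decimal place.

Concentration = 50 mg ÷ 100 mL = 0.5 mg/mL
Rate = 6.9 mg/hr ÷ 0.5 mg/mL = 13.8 mL/hr
Volume infused = 13.8 mL/hr × 2.1 hr = 28.98 mL
Volume remaining = 100 − 28.98 = 71.02 mL
Drug remaining = 71.02 mL × 0.5 mg/mL = 35.51 mg

35.5 mg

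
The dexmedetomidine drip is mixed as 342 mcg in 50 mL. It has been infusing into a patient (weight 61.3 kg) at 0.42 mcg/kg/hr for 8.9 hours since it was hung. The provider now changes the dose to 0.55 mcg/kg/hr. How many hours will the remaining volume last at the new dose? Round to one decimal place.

Initial rate:
Dose = 0.42 mcg/kg/hr × 61.3 kg = 25.746 mcg/hr
Concentration = 342 mcg ÷ 50 mL = 6.84 mcg/mL
Rate = 25.746 mcg/hr ÷ 6.84 mcg/mL = 3.764035 mL/hr
Volume infused so far = 3.764035 mL/hr × 8.9 hr = 33.49991 mL
Volume remaining = 50 − 33.49991 = 16.50009 mL
New rate:
Dose = 0.55 mcg/kg/hr × 61.3 kg = 33.715 mcg/hr
Rate = 33.715 mcg/hr ÷ 6.84 mcg/mL = 4.929094 mL/hr
Time remaining = 16.50009 mL ÷ 4.929094 mL/hr = 3.347489 hr

3.3 hours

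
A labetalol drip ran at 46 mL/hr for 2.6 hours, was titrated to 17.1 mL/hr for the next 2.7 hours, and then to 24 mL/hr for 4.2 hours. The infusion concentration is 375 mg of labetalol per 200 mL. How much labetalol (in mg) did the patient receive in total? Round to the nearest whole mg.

500 mg

Concentration = 375 mg ÷ 200 mL = 1.875 mg/mL
Stage 1: 46 mL/hr × 2.6 hr = 119.6 mL → 119.6 mL × 1.875 mg/mL = 224.25 mg
Stage 2: 17.1 mL/hr × 2.7 hr = 46.17 mL → 46.17 mL × 1.875 mg/mL = 86.56875 mg
Stage 3: 24 mL/hr × 4.2 hr = 100.8 mL → 100.8 mL × 1.875 mg/mL = 189 mg
Total = 224.25 + 86.56875 + 189 = 499.8188 mg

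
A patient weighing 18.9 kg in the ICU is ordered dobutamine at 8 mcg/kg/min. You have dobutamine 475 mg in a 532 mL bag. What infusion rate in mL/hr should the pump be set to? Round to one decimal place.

Dose = 8 mcg/kg/min × 18.9 kg = 151.2 mcg/min
151.2 mcg/min × 60 min/hr = 9072 mcg/hr
Concentration = 475 mg ÷ 532 mL = 0.8928571 mg/mL = 892.8571 mcg/mL
Rate = 9072 mcg/hr ÷ 892.8571 mcg/mL = 10.16064 mL/hr

10.2 mL/hr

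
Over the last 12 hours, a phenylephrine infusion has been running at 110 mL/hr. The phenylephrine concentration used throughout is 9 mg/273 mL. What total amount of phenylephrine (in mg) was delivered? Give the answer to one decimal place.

43.5 mg

Concentration = 9 mg ÷ 273 mL = 0.03296703 mg/mL = 32.96703 mcg/mL
Drug rate = 110 mL/hr × 32.96703 mcg/mL = 3626.374 mcg/hr
Total = 3626.374 mcg/hr × 12 hr = 43516.48 mcg = 43.51648 mg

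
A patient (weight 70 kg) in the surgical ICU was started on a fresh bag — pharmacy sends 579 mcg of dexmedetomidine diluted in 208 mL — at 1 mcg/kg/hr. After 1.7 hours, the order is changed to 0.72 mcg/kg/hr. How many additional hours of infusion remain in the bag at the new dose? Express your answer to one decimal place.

Initial rate:
Dose = 1 mcg/kg/hr × 70 kg = 70 mcg/hr
Concentration = 579 mcg ÷ 208 mL = 2.783654 mcg/mL
Rate = 70 mcg/hr ÷ 2.783654 mcg/mL = 25.1468 mL/hr
Volume infused so far = 25.1468 mL/hr × 1.7 hr = 42.74957 mL
Volume remaining = 208 − 42.74957 = 165.2504 mL
New rate:
Dose = 0.72 mcg/kg/hr × 70 kg = 50.4 mcg/hr
Rate = 50.4 mcg/hr ÷ 2.783654 mcg/mL = 18.1057 mL/hr
Time remaining = 165.2504 mL ÷ 18.1057 mL/hr = 9.126984 hr

9.1 hours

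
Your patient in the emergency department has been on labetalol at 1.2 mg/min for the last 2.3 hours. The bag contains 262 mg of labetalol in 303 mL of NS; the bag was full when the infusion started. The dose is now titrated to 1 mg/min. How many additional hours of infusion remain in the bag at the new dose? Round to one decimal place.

1.6 hours

Initial rate:
1.2 mg/min × 60 min/hr = 72 mg/hr
Concentration = 262 mg ÷ 303 mL = 0.8646865 mg/mL
Rate = 72 mg/hr ÷ 0.8646865 mg/mL = 83.26718 mL/hr
Volume infused so far = 83.26718 mL/hr × 2.3 hr = 191.5145 mL
Volume remaining = 303 − 191.5145 = 111.4855 mL
New rate:
1 mg/min × 60 min/hr = 60 mg/hr
Rate = 60 mg/hr ÷ 0.8646865 mg/mL = 69.38931 mL/hr
Time remaining = 111.4855 mL ÷ 69.38931 mL/hr = 1.606667 hr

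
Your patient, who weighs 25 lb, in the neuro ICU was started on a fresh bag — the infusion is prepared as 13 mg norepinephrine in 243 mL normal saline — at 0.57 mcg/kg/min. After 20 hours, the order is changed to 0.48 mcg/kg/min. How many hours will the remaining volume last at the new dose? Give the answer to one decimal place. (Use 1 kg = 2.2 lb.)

Initial rate:
Weight = 25 lb ÷ 2.2 lb/kg = 11.36364 kg
Dose = 0.57 mcg/kg/min × 11.36364 kg = 6.477273 mcg/min
6.477273 mcg/min × 60 min/hr = 388.6364 mcg/hr
Concentration = 13 mg ÷ 243 mL = 0.05349794 mg/mL = 53.49794 mcg/mL
Rate = 388.6364 mcg/hr ÷ 53.49794 mcg/mL = 7.26451 mL/hr
Volume infused so far = 7.26451 mL/hr × 20 hr = 145.2902 mL
Volume remaining = 243 − 145.2902 = 97.70979 mL
New rate:
Dose = 0.48 mcg/kg/min × 11.36364 kg = 5.454545 mcg/min
5.454545 mcg/min × 60 min/hr = 327.2727 mcg/hr
Rate = 327.2727 mcg/hr ÷ 53.49794 mcg/mL = 6.117483 mL/hr
Time remaining = 97.70979 mL ÷ 6.117483 mL/hr = 15.97222 hr

16.0 hours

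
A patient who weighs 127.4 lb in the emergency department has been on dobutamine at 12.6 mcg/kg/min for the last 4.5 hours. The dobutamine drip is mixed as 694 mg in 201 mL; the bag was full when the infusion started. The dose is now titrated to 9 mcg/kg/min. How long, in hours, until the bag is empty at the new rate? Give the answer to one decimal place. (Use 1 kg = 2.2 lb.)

Initial rate:
Weight = 127.4 lb ÷ 2.2 lb/kg = 57.90909 kg
Dose = 12.6 mcg/kg/min × 57.90909 kg = 729.6545 mcg/min
729.6545 mcg/min × 60 min/hr = 43779.27 mcg/hr
Concentration = 694 mg ÷ 201 mL = 3.452736 mg/mL = 3452.736 mcg/mL
Rate = 43779.27 mcg/hr ÷ 3452.736 mcg/mL = 12.67959 mL/hr
Volume infused so far = 12.67959 mL/hr × 4.5 hr = 57.05814 mL
Volume remaining = 201 − 57.05814 = 143.9419 mL
New rate:
Dose = 9 mcg/kg/min × 57.90909 kg = 521.1818 mcg/min
521.1818 mcg/min × 60 min/hr = 31270.91 mcg/hr
Rate = 31270.91 mcg/hr ÷ 3452.736 mcg/mL = 9.056848 mL/hr
Time remaining = 143.9419 mL ÷ 9.056848 mL/hr = 15.89315 hr

15.9 hours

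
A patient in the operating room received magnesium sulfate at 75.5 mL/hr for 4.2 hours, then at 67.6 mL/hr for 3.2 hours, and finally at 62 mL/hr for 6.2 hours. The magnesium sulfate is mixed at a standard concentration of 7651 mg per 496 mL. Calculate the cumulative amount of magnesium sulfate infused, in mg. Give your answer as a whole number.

Concentration = 7651 mg ÷ 496 mL = 15.4254 mg/mL
Stage 1: 75.5 mL/hr × 4.2 hr = 317.1 mL → 317.1 mL × 15.4254 mg/mL = 4891.395 mg
Stage 2: 67.6 mL/hr × 3.2 hr = 216.32 mL → 216.32 mL × 15.4254 mg/mL = 3336.823 mg
Stage 3: 62 mL/hr × 6.2 hr = 384.4 mL → 384.4 mL × 15.4254 mg/mL = 5929.525 mg
Total = 4891.395 + 3336.823 + 5929.525 = 14157.74 mg

14158 mg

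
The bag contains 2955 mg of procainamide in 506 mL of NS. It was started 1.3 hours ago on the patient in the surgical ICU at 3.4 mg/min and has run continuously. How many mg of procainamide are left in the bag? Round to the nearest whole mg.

3.4 mg/min × 60 min/hr = 204 mg/hr
Concentration = 2955 mg ÷ 506 mL = 5.839921 mg/mL
Rate = 204 mg/hr ÷ 5.839921 mg/mL = 34.93198 mL/hr
Volume infused = 34.93198 mL/hr × 1.3 hr = 45.41157 mL
Volume remaining = 506 − 45.41157 = 460.5884 mL
Drug remaining = 460.5884 mL × 5.839921 mg/mL = 2689.8 mg

2690 mg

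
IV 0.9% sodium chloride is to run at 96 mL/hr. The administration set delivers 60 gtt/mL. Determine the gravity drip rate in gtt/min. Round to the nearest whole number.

96 gtt/min

96 mL/hr ÷ 60 min/hr = 1.6 mL/min
1.6 mL/min × 60 gtt/mL = 96 gtt/min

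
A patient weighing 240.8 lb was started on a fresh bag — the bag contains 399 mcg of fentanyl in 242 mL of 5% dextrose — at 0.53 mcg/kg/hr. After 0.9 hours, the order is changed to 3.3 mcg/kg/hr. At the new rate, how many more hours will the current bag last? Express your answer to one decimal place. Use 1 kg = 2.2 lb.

1.0 hours

Initial rate:
Weight = 240.8 lb ÷ 2.2 lb/kg = 109.4545 kg
Dose = 0.53 mcg/kg/hr × 109.4545 kg = 58.01091 mcg/hr
Concentration = 399 mcg ÷ 242 mL = 1.64876 mcg/mL
Rate = 58.01091 mcg/hr ÷ 1.64876 mcg/mL = 35.18456 mL/hr
Volume infused so far = 35.18456 mL/hr × 0.9 hr = 31.66611 mL
Volume remaining = 242 − 31.66611 = 210.3339 mL
New rate:
Dose = 3.3 mcg/kg/hr × 109.4545 kg = 361.2 mcg/hr
Rate = 361.2 mcg/hr ÷ 1.64876 mcg/mL = 219.0737 mL/hr
Time remaining = 210.3339 mL ÷ 219.0737 mL/hr = 0.9601057 hr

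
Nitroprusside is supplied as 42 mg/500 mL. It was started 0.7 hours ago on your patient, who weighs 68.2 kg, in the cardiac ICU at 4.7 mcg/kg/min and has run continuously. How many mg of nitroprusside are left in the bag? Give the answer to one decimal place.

28.5 mg

Dose = 4.7 mcg/kg/min × 68.2 kg = 320.54 mcg/min
320.54 mcg/min × 60 min/hr = 19232.4 mcg/hr
Concentration = 42 mg ÷ 500 mL = 0.084 mg/mL = 84 mcg/mL
Rate = 19232.4 mcg/hr ÷ 84 mcg/mL = 228.9571 mL/hr
Volume infused = 228.9571 mL/hr × 0.7 hr = 160.27 mL
Volume remaining = 500 − 160.27 = 339.73 mL
Drug remaining = 339.73 mL × 84 mcg/mL = 28537.32 mcg = 28.53732 mg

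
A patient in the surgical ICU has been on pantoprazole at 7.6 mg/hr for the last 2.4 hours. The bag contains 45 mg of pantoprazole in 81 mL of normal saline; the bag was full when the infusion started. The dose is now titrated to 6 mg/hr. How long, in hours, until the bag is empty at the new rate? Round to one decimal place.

4.5 hours

Initial rate:
Concentration = 45 mg ÷ 81 mL = 0.5555556 mg/mL
Rate = 7.6 mg/hr ÷ 0.5555556 mg/mL = 13.68 mL/hr
Volume infused so far = 13.68 mL/hr × 2.4 hr = 32.832 mL
Volume remaining = 81 − 32.832 = 48.168 mL
New rate:
Rate = 6 mg/hr ÷ 0.5555556 mg/mL = 10.8 mL/hr
Time remaining = 48.168 mL ÷ 10.8 mL/hr = 4.46 hr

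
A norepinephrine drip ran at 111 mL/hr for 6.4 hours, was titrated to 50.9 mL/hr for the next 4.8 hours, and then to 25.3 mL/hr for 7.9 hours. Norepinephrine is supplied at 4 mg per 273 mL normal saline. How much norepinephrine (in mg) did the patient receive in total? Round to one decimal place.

16.9 mg

Concentration = 4 mg ÷ 273 mL = 0.01465201 mg/mL
Stage 1: 111 mL/hr × 6.4 hr = 710.4 mL → 710.4 mL × 0.01465201 mg/mL = 10.40879 mg
Stage 2: 50.9 mL/hr × 4.8 hr = 244.32 mL → 244.32 mL × 0.01465201 mg/mL = 3.57978 mg
Stage 3: 25.3 mL/hr × 7.9 hr = 199.87 mL → 199.87 mL × 0.01465201 mg/mL = 2.928498 mg
Total = 10.40879 + 3.57978 + 2.928498 = 16.91707 mg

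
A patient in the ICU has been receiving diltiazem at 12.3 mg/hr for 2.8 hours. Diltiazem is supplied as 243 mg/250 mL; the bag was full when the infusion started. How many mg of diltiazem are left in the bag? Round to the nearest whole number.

Concentration = 243 mg ÷ 250 mL = 0.972 mg/mL
Rate = 12.3 mg/hr ÷ 0.972 mg/mL = 12.65432 mL/hr
Volume infused = 12.65432 mL/hr × 2.8 hr = 35.4321 mL
Volume remaining = 250 − 35.4321 = 214.5679 mL
Drug remaining = 214.5679 mL × 0.972 mg/mL = 208.56 mg

209 mg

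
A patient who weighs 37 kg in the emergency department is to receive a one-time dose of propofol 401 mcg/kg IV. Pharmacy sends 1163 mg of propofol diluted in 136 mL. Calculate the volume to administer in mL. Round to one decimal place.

Dose = 401 mcg/kg × 37 kg = 14837 mcg
Concentration = 1163 mg ÷ 136 mL = 8.551471 mg/mL = 8551.471 mcg/mL
Volume = 14837 mcg ÷ 8551.471 mcg/mL = 1.735023 mL

1.7 mL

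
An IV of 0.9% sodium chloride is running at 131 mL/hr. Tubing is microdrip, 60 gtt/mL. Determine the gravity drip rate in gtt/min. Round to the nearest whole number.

131 mL/hr ÷ 60 min/hr = 2.183333 mL/min
2.183333 mL/min × 60 gtt/mL = 131 gtt/min

131 gtt/min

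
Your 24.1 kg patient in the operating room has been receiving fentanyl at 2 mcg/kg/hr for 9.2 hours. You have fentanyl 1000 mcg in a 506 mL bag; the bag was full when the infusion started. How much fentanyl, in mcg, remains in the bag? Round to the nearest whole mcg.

557 mcg

Dose = 2 mcg/kg/hr × 24.1 kg = 48.2 mcg/hr
Concentration = 1000 mcg ÷ 506 mL = 1.976285 mcg/mL
Rate = 48.2 mcg/hr ÷ 1.976285 mcg/mL = 24.3892 mL/hr
Volume infused = 24.3892 mL/hr × 9.2 hr = 224.3806 mL
Volume remaining = 506 − 224.3806 = 281.6194 mL
Drug remaining = 281.6194 mL × 1.976285 mcg/mL = 556.56 mcg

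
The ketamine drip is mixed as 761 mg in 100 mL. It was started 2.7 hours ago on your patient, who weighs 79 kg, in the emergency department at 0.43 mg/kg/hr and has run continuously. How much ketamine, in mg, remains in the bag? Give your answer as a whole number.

Dose = 0.43 mg/kg/hr × 79 kg = 33.97 mg/hr
Concentration = 761 mg ÷ 100 mL = 7.61 mg/mL
Rate = 33.97 mg/hr ÷ 7.61 mg/mL = 4.463863 mL/hr
Volume infused = 4.463863 mL/hr × 2.7 hr = 12.05243 mL
Volume remaining = 100 − 12.05243 = 87.94757 mL
Drug remaining = 87.94757 mL × 7.61 mg/mL = 669.281 mg

669 mg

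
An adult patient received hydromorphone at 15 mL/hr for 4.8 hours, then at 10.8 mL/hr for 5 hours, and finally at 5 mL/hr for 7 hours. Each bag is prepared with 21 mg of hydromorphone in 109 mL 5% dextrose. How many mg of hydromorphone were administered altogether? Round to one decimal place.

31.0 mg

Concentration = 21 mg ÷ 109 mL = 0.1926606 mg/mL
Stage 1: 15 mL/hr × 4.8 hr = 72 mL → 72 mL × 0.1926606 mg/mL = 13.87156 mg
Stage 2: 10.8 mL/hr × 5 hr = 54 mL → 54 mL × 0.1926606 mg/mL = 10.40367 mg
Stage 3: 5 mL/hr × 7 hr = 35 mL → 35 mL × 0.1926606 mg/mL = 6.743119 mg
Total = 13.87156 + 10.40367 + 6.743119 = 31.01835 mg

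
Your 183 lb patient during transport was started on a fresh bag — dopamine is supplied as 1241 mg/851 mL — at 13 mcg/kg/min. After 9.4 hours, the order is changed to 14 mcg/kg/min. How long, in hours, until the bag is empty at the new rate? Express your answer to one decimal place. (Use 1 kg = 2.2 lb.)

9.0 hours

Initial rate:
Weight = 183 lb ÷ 2.2 lb/kg = 83.18182 kg
Dose = 13 mcg/kg/min × 83.18182 kg = 1081.364 mcg/min
1081.364 mcg/min × 60 min/hr = 64881.82 mcg/hr
Concentration = 1241 mg ÷ 851 mL = 1.458284 mg/mL = 1458.284 mcg/mL
Rate = 64881.82 mcg/hr ÷ 1458.284 mcg/mL = 44.49188 mL/hr
Volume infused so far = 44.49188 mL/hr × 9.4 hr = 418.2237 mL
Volume remaining = 851 − 418.2237 = 432.7763 mL
New rate:
Dose = 14 mcg/kg/min × 83.18182 kg = 1164.545 mcg/min
1164.545 mcg/min × 60 min/hr = 69872.73 mcg/hr
Rate = 69872.73 mcg/hr ÷ 1458.284 mcg/mL = 47.91434 mL/hr
Time remaining = 432.7763 mL ÷ 47.91434 mL/hr = 9.032292 hr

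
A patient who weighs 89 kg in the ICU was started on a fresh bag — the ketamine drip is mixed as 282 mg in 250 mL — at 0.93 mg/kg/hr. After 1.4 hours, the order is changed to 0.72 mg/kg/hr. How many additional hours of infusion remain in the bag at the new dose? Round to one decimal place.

Initial rate:
Dose = 0.93 mg/kg/hr × 89 kg = 82.77 mg/hr
Concentration = 282 mg ÷ 250 mL = 1.128 mg/mL
Rate = 82.77 mg/hr ÷ 1.128 mg/mL = 73.37766 mL/hr
Volume infused so far = 73.37766 mL/hr × 1.4 hr = 102.7287 mL
Volume remaining = 250 − 102.7287 = 147.2713 mL
New rate:
Dose = 0.72 mg/kg/hr × 89 kg = 64.08 mg/hr
Rate = 64.08 mg/hr ÷ 1.128 mg/mL = 56.80851 mL/hr
Time remaining = 147.2713 mL ÷ 56.80851 mL/hr = 2.592416 hr

2.6 hours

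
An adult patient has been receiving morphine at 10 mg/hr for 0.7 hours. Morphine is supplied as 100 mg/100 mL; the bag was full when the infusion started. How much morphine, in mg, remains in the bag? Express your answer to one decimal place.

93.0 mg

Concentration = 100 mg ÷ 100 mL = 1 mg/mL
Rate = 10 mg/hr ÷ 1 mg/mL = 10 mL/hr
Volume infused = 10 mL/hr × 0.7 hr = 7 mL
Volume remaining = 100 − 7 = 93 mL
Drug remaining = 93 mL × 1 mg/mL = 93 mg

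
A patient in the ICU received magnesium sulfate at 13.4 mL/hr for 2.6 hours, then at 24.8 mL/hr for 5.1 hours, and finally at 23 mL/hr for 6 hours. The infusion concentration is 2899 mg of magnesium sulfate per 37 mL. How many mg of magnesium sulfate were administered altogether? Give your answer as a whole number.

23452 mg

Concentration = 2899 mg ÷ 37 mL = 78.35135 mg/mL
Stage 1: 13.4 mL/hr × 2.6 hr = 34.84 mL → 34.84 mL × 78.35135 mg/mL = 2729.761 mg
Stage 2: 24.8 mL/hr × 5.1 hr = 126.48 mL → 126.48 mL × 78.35135 mg/mL = 9909.879 mg
Stage 3: 23 mL/hr × 6 hr = 138 mL → 138 mL × 78.35135 mg/mL = 10812.49 mg
Total = 2729.761 + 9909.879 + 10812.49 = 23452.13 mg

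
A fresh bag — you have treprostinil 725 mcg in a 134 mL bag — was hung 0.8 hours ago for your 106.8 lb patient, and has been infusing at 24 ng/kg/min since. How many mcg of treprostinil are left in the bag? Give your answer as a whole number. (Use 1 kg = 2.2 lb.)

669 mcg

Weight = 106.8 lb ÷ 2.2 lb/kg = 48.54545 kg
Dose = 24 ng/kg/min × 48.54545 kg = 1165.091 ng/min
1165.091 ng/min × 60 min/hr = 69905.45 ng/hr
Concentration = 725 mcg ÷ 134 mL = 5.410448 mcg/mL = 5410.448 ng/mL
Rate = 69905.45 ng/hr ÷ 5410.448 ng/mL = 12.92046 mL/hr
Volume infused = 12.92046 mL/hr × 0.8 hr = 10.33637 mL
Volume remaining = 134 − 10.33637 = 123.6636 mL
Drug remaining = 123.6636 mL × 5410.448 ng/mL = 669075.6 ng = 669.0756 mcg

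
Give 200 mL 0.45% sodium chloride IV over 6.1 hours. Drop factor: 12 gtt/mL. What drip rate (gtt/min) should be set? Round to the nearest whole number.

7 gtt/min

200 mL ÷ (6.1 hr × 60 = 366 min) = 0.5464481 mL/min
0.5464481 mL/min × 12 gtt/mL = 6.557377 gtt/min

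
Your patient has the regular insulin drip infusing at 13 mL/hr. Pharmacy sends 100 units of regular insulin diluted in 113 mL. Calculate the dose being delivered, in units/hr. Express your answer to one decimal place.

11.5 units/hr

Concentration = 100 units ÷ 113 mL = 0.8849558 units/mL
Drug rate = 13 mL/hr × 0.8849558 units/mL = 11.50442 units/hr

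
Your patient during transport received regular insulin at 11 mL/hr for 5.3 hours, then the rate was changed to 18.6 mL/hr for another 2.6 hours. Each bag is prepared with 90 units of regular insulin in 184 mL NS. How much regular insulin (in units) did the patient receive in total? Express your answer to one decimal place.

Concentration = 90 units ÷ 184 mL = 0.4891304 units/mL
Stage 1: 11 mL/hr × 5.3 hr = 58.3 mL → 58.3 mL × 0.4891304 units/mL = 28.5163 units
Stage 2: 18.6 mL/hr × 2.6 hr = 48.36 mL → 48.36 mL × 0.4891304 units/mL = 23.65435 units
Total = 28.5163 + 23.65435 = 52.17065 units

52.2 units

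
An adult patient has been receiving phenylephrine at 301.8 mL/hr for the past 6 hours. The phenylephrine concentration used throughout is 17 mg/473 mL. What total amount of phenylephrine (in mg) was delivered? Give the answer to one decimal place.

65.1 mg

Concentration = 17 mg ÷ 473 mL = 0.0359408 mg/mL = 35.9408 mcg/mL
Drug rate = 301.8 mL/hr × 35.9408 mcg/mL = 10846.93 mcg/hr
Total = 10846.93 mcg/hr × 6 hr = 65081.61 mcg = 65.08161 mg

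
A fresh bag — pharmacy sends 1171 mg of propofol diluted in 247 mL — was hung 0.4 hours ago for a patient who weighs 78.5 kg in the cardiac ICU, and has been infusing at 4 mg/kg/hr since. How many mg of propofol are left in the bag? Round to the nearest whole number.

Dose = 4 mg/kg/hr × 78.5 kg = 314 mg/hr
Concentration = 1171 mg ÷ 247 mL = 4.740891 mg/mL
Rate = 314 mg/hr ÷ 4.740891 mg/mL = 66.23228 mL/hr
Volume infused = 66.23228 mL/hr × 0.4 hr = 26.49291 mL
Volume remaining = 247 − 26.49291 = 220.5071 mL
Drug remaining = 220.5071 mL × 4.740891 mg/mL = 1045.4 mg

1045 mg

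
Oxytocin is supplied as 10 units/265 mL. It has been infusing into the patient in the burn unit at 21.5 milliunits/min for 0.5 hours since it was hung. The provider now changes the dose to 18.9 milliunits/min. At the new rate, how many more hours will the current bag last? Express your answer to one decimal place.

Initial rate:
21.5 milliunits/min × 60 min/hr = 1290 milliunits/hr
Concentration = 10 units ÷ 265 mL = 0.03773585 units/mL = 37.73585 milliunits/mL
Rate = 1290 milliunits/hr ÷ 37.73585 milliunits/mL = 34.185 mL/hr
Volume infused so far = 34.185 mL/hr × 0.5 hr = 17.0925 mL
Volume remaining = 265 − 17.0925 = 247.9075 mL
New rate:
18.9 milliunits/min × 60 min/hr = 1134 milliunits/hr
Rate = 1134 milliunits/hr ÷ 37.73585 milliunits/mL = 30.051 mL/hr
Time remaining = 247.9075 mL ÷ 30.051 mL/hr = 8.249559 hr

8.2 hours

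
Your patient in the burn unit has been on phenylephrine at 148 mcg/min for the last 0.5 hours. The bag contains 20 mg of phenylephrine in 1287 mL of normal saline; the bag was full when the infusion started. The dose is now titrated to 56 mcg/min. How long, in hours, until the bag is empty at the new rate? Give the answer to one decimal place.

Initial rate:
148 mcg/min × 60 min/hr = 8880 mcg/hr
Concentration = 20 mg ÷ 1287 mL = 0.01554002 mg/mL = 15.54002 mcg/mL
Rate = 8880 mcg/hr ÷ 15.54002 mcg/mL = 571.428 mL/hr
Volume infused so far = 571.428 mL/hr × 0.5 hr = 285.714 mL
Volume remaining = 1287 − 285.714 = 1001.286 mL
New rate:
56 mcg/min × 60 min/hr = 3360 mcg/hr
Rate = 3360 mcg/hr ÷ 15.54002 mcg/mL = 216.216 mL/hr
Time remaining = 1001.286 mL ÷ 216.216 mL/hr = 4.630952 hr

4.6 hours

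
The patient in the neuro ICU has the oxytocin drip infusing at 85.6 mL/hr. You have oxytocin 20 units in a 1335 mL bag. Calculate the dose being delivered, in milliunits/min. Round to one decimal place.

Concentration = 20 units ÷ 1335 mL = 0.01498127 units/mL = 14.98127 milliunits/mL
Drug rate = 85.6 mL/hr × 14.98127 milliunits/mL = 1282.397 milliunits/hr
1282.397 milliunits/hr ÷ 60 min/hr = 21.37328 milliunits/min

21.4 milliunits/min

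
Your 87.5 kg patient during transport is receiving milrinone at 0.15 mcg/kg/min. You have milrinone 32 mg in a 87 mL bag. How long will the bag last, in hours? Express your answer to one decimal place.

40.6 hours

Dose = 0.15 mcg/kg/min × 87.5 kg = 13.125 mcg/min
13.125 mcg/min × 60 min/hr = 787.5 mcg/hr
Concentration = 32 mg ÷ 87 mL = 0.3678161 mg/mL = 367.8161 mcg/mL
Rate = 787.5 mcg/hr ÷ 367.8161 mcg/mL = 2.141016 mL/hr
Duration = 87 mL ÷ 2.141016 mL/hr = 40.63492 hr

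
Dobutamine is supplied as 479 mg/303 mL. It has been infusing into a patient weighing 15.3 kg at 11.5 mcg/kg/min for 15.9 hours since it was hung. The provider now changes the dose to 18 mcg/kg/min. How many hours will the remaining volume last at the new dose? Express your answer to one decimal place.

Initial rate:
Dose = 11.5 mcg/kg/min × 15.3 kg = 175.95 mcg/min
175.95 mcg/min × 60 min/hr = 10557 mcg/hr
Concentration = 479 mg ÷ 303 mL = 1.580858 mg/mL = 1580.858 mcg/mL
Rate = 10557 mcg/hr ÷ 1580.858 mcg/mL = 6.678019 mL/hr
Volume infused so far = 6.678019 mL/hr × 15.9 hr = 106.1805 mL
Volume remaining = 303 − 106.1805 = 196.8195 mL
New rate:
Dose = 18 mcg/kg/min × 15.3 kg = 275.4 mcg/min
275.4 mcg/min × 60 min/hr = 16524 mcg/hr
Rate = 16524 mcg/hr ÷ 1580.858 mcg/mL = 10.45255 mL/hr
Time remaining = 196.8195 mL ÷ 10.45255 mL/hr = 18.82981 hr

18.8 hours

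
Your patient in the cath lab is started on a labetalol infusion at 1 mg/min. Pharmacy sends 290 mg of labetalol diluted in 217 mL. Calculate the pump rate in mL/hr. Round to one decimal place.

44.9 mL/hr

1 mg/min × 60 min/hr = 60 mg/hr
Concentration = 290 mg ÷ 217 mL = 1.336406 mg/mL
Rate = 60 mg/hr ÷ 1.336406 mg/mL = 44.89655 mL/hr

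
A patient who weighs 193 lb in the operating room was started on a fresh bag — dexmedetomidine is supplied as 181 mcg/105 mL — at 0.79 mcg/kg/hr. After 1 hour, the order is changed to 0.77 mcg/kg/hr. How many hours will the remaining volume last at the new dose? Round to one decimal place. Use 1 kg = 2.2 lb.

1.7 hours

Initial rate:
Weight = 193 lb ÷ 2.2 lb/kg = 87.72727 kg
Dose = 0.79 mcg/kg/hr × 87.72727 kg = 69.30455 mcg/hr
Concentration = 181 mcg ÷ 105 mL = 1.72381 mcg/mL
Rate = 69.30455 mcg/hr ÷ 1.72381 mcg/mL = 40.20429 mL/hr
Volume infused so far = 40.20429 mL/hr × 1 hr = 40.20429 mL
Volume remaining = 105 − 40.20429 = 64.79571 mL
New rate:
Dose = 0.77 mcg/kg/hr × 87.72727 kg = 67.55 mcg/hr
Rate = 67.55 mcg/hr ÷ 1.72381 mcg/mL = 39.18646 mL/hr
Time remaining = 64.79571 mL ÷ 39.18646 mL/hr = 1.653523 hr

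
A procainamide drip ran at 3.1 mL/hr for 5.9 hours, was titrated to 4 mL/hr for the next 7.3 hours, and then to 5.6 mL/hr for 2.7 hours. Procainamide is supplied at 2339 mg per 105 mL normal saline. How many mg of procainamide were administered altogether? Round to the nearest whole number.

Concentration = 2339 mg ÷ 105 mL = 22.27619 mg/mL
Stage 1: 3.1 mL/hr × 5.9 hr = 18.29 mL → 18.29 mL × 22.27619 mg/mL = 407.4315 mg
Stage 2: 4 mL/hr × 7.3 hr = 29.2 mL → 29.2 mL × 22.27619 mg/mL = 650.4648 mg
Stage 3: 5.6 mL/hr × 2.7 hr = 15.12 mL → 15.12 mL × 22.27619 mg/mL = 336.816 mg
Total = 407.4315 + 650.4648 + 336.816 = 1394.712 mg

1395 mg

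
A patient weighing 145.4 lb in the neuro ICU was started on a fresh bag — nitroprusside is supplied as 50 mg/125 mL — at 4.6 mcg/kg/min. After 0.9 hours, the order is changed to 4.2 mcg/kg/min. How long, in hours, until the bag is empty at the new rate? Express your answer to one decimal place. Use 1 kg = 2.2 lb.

Initial rate:
Weight = 145.4 lb ÷ 2.2 lb/kg = 66.09091 kg
Dose = 4.6 mcg/kg/min × 66.09091 kg = 304.0182 mcg/min
304.0182 mcg/min × 60 min/hr = 18241.09 mcg/hr
Concentration = 50 mg ÷ 125 mL = 0.4 mg/mL = 400 mcg/mL
Rate = 18241.09 mcg/hr ÷ 400 mcg/mL = 45.60273 mL/hr
Volume infused so far = 45.60273 mL/hr × 0.9 hr = 41.04245 mL
Volume remaining = 125 − 41.04245 = 83.95755 mL
New rate:
Dose = 4.2 mcg/kg/min × 66.09091 kg = 277.5818 mcg/min
277.5818 mcg/min × 60 min/hr = 16654.91 mcg/hr
Rate = 16654.91 mcg/hr ÷ 400 mcg/mL = 41.63727 mL/hr
Time remaining = 83.95755 mL ÷ 41.63727 mL/hr = 2.016404 hr

2.0 hours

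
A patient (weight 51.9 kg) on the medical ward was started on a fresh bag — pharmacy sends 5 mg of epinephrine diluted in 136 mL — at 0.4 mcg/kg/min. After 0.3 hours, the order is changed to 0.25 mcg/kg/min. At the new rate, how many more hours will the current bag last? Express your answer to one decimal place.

5.9 hours

Initial rate:
Dose = 0.4 mcg/kg/min × 51.9 kg = 20.76 mcg/min
20.76 mcg/min × 60 min/hr = 1245.6 mcg/hr
Concentration = 5 mg ÷ 136 mL = 0.03676471 mg/mL = 36.76471 mcg/mL
Rate = 1245.6 mcg/hr ÷ 36.76471 mcg/mL = 33.88032 mL/hr
Volume infused so far = 33.88032 mL/hr × 0.3 hr = 10.1641 mL
Volume remaining = 136 − 10.1641 = 125.8359 mL
New rate:
Dose = 0.25 mcg/kg/min × 51.9 kg = 12.975 mcg/min
12.975 mcg/min × 60 min/hr = 778.5 mcg/hr
Rate = 778.5 mcg/hr ÷ 36.76471 mcg/mL = 21.1752 mL/hr
Time remaining = 125.8359 mL ÷ 21.1752 mL/hr = 5.942608 hr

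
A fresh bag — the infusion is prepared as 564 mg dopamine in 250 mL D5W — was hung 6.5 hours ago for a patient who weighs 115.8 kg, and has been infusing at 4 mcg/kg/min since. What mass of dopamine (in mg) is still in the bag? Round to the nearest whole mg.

383 mg

Dose = 4 mcg/kg/min × 115.8 kg = 463.2 mcg/min
463.2 mcg/min × 60 min/hr = 27792 mcg/hr
Concentration = 564 mg ÷ 250 mL = 2.256 mg/mL = 2256 mcg/mL
Rate = 27792 mcg/hr ÷ 2256 mcg/mL = 12.31915 mL/hr
Volume infused = 12.31915 mL/hr × 6.5 hr = 80.07447 mL
Volume remaining = 250 − 80.07447 = 169.9255 mL
Drug remaining = 169.9255 mL × 2256 mcg/mL = 383352 mcg = 383.352 mg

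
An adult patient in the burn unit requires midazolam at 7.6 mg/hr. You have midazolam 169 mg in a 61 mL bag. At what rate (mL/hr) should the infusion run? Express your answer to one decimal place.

2.7 mL/hr

Concentration = 169 mg ÷ 61 mL = 2.770492 mg/mL
Rate = 7.6 mg/hr ÷ 2.770492 mg/mL = 2.743195 mL/hr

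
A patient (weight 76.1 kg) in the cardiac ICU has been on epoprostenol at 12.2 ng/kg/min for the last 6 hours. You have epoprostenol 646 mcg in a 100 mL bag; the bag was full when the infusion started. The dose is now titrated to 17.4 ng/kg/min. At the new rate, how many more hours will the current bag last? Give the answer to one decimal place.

3.9 hours

Initial rate:
Dose = 12.2 ng/kg/min × 76.1 kg = 928.42 ng/min
928.42 ng/min × 60 min/hr = 55705.2 ng/hr
Concentration = 646 mcg ÷ 100 mL = 6.46 mcg/mL = 6460 ng/mL
Rate = 55705.2 ng/hr ÷ 6460 ng/mL = 8.623096 mL/hr
Volume infused so far = 8.623096 mL/hr × 6 hr = 51.73858 mL
Volume remaining = 100 − 51.73858 = 48.26142 mL
New rate:
Dose = 17.4 ng/kg/min × 76.1 kg = 1324.14 ng/min
1324.14 ng/min × 60 min/hr = 79448.4 ng/hr
Rate = 79448.4 ng/hr ÷ 6460 ng/mL = 12.29851 mL/hr
Time remaining = 48.26142 mL ÷ 12.29851 mL/hr = 3.924167 hr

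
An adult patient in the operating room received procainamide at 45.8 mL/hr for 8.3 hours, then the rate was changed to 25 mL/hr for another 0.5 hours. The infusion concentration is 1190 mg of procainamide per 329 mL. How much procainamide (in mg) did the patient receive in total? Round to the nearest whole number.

Concentration = 1190 mg ÷ 329 mL = 3.617021 mg/mL
Stage 1: 45.8 mL/hr × 8.3 hr = 380.14 mL → 380.14 mL × 3.617021 mg/mL = 1374.974 mg
Stage 2: 25 mL/hr × 0.5 hr = 12.5 mL → 12.5 mL × 3.617021 mg/mL = 45.21277 mg
Total = 1374.974 + 45.21277 = 1420.187 mg

1420 mg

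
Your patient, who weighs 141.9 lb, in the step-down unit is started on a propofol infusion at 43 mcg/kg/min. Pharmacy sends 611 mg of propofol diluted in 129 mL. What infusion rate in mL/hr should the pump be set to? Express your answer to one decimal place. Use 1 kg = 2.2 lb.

Weight = 141.9 lb ÷ 2.2 lb/kg = 64.5 kg
Dose = 43 mcg/kg/min × 64.5 kg = 2773.5 mcg/min
2773.5 mcg/min × 60 min/hr = 166410 mcg/hr
Concentration = 611 mg ÷ 129 mL = 4.736434 mg/mL = 4736.434 mcg/mL
Rate = 166410 mcg/hr ÷ 4736.434 mcg/mL = 35.13403 mL/hr

35.1 mL/hr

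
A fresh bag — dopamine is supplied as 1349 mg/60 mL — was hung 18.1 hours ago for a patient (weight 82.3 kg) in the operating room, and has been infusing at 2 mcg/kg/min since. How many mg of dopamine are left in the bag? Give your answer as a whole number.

Dose = 2 mcg/kg/min × 82.3 kg = 164.6 mcg/min
164.6 mcg/min × 60 min/hr = 9876 mcg/hr
Concentration = 1349 mg ÷ 60 mL = 22.48333 mg/mL = 22483.33 mcg/mL
Rate = 9876 mcg/hr ÷ 22483.33 mcg/mL = 0.4392587 mL/hr
Volume infused = 0.4392587 mL/hr × 18.1 hr = 7.950583 mL
Volume remaining = 60 − 7.950583 = 52.04942 mL
Drug remaining = 52.04942 mL × 22483.33 mcg/mL = 1170244 mcg = 1170.244 mg

1170 mg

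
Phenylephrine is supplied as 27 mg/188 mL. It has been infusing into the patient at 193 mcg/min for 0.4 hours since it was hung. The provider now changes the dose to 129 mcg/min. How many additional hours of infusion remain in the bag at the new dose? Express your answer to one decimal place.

2.9 hours

Initial rate:
193 mcg/min × 60 min/hr = 11580 mcg/hr
Concentration = 27 mg ÷ 188 mL = 0.143617 mg/mL = 143.617 mcg/mL
Rate = 11580 mcg/hr ÷ 143.617 mcg/mL = 80.63111 mL/hr
Volume infused so far = 80.63111 mL/hr × 0.4 hr = 32.25244 mL
Volume remaining = 188 − 32.25244 = 155.7476 mL
New rate:
129 mcg/min × 60 min/hr = 7740 mcg/hr
Rate = 7740 mcg/hr ÷ 143.617 mcg/mL = 53.89333 mL/hr
Time remaining = 155.7476 mL ÷ 53.89333 mL/hr = 2.889922 hr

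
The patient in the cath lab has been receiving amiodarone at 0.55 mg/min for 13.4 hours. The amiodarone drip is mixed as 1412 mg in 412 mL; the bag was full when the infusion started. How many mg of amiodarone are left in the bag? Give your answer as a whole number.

0.55 mg/min × 60 min/hr = 33 mg/hr
Concentration = 1412 mg ÷ 412 mL = 3.427184 mg/mL
Rate = 33 mg/hr ÷ 3.427184 mg/mL = 9.628895 mL/hr
Volume infused = 9.628895 mL/hr × 13.4 hr = 129.0272 mL
Volume remaining = 412 − 129.0272 = 282.9728 mL
Drug remaining = 282.9728 mL × 3.427184 mg/mL = 969.8 mg

970 mg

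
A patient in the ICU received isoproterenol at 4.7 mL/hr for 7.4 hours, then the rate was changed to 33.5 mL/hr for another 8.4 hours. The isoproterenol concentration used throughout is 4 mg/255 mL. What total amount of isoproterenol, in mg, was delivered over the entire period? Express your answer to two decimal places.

4.96 mg

Concentration = 4 mg ÷ 255 mL = 0.01568627 mg/mL
Stage 1: 4.7 mL/hr × 7.4 hr = 34.78 mL → 34.78 mL × 0.01568627 mg/mL = 0.5455686 mg
Stage 2: 33.5 mL/hr × 8.4 hr = 281.4 mL → 281.4 mL × 0.01568627 mg/mL = 4.414118 mg
Total = 0.5455686 + 4.414118 = 4.959686 mg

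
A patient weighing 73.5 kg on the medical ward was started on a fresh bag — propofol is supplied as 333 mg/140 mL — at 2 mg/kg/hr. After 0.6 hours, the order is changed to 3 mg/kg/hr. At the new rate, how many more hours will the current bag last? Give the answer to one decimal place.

1.1 hours

Initial rate:
Dose = 2 mg/kg/hr × 73.5 kg = 147 mg/hr
Concentration = 333 mg ÷ 140 mL = 2.378571 mg/mL
Rate = 147 mg/hr ÷ 2.378571 mg/mL = 61.8018 mL/hr
Volume infused so far = 61.8018 mL/hr × 0.6 hr = 37.08108 mL
Volume remaining = 140 − 37.08108 = 102.9189 mL
New rate:
Dose = 3 mg/kg/hr × 73.5 kg = 220.5 mg/hr
Rate = 220.5 mg/hr ÷ 2.378571 mg/mL = 92.7027 mL/hr
Time remaining = 102.9189 mL ÷ 92.7027 mL/hr = 1.110204 hr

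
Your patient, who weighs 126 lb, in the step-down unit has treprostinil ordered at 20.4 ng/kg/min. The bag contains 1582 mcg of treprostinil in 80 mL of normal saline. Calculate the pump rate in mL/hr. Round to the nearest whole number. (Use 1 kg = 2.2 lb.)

Weight = 126 lb ÷ 2.2 lb/kg = 57.27273 kg
Dose = 20.4 ng/kg/min × 57.27273 kg = 1168.364 ng/min
1168.364 ng/min × 60 min/hr = 70101.82 ng/hr
Concentration = 1582 mcg ÷ 80 mL = 19.775 mcg/mL = 19775 ng/mL
Rate = 70101.82 ng/hr ÷ 19775 ng/mL = 3.544972 mL/hr

4 mL/hr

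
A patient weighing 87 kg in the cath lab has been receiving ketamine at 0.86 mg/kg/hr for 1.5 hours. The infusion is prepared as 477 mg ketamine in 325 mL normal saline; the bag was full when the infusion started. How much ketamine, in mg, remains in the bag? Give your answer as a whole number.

365 mg

Dose = 0.86 mg/kg/hr × 87 kg = 74.82 mg/hr
Concentration = 477 mg ÷ 325 mL = 1.467692 mg/mL
Rate = 74.82 mg/hr ÷ 1.467692 mg/mL = 50.97799 mL/hr
Volume infused = 50.97799 mL/hr × 1.5 hr = 76.46698 mL
Volume remaining = 325 − 76.46698 = 248.533 mL
Drug remaining = 248.533 mL × 1.467692 mg/mL = 364.77 mg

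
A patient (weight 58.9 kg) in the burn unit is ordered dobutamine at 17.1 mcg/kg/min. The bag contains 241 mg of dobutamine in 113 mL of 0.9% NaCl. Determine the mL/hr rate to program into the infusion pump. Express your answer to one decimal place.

28.3 mL/hr

Dose = 17.1 mcg/kg/min × 58.9 kg = 1007.19 mcg/min
1007.19 mcg/min × 60 min/hr = 60431.4 mcg/hr
Concentration = 241 mg ÷ 113 mL = 2.132743 mg/mL = 2132.743 mcg/mL
Rate = 60431.4 mcg/hr ÷ 2132.743 mcg/mL = 28.33505 mL/hr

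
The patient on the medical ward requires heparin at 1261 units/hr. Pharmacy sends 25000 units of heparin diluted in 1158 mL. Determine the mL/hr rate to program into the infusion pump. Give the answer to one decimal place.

Concentration = 25000 units ÷ 1158 mL = 21.58895 units/mL
Rate = 1261 units/hr ÷ 21.58895 units/mL = 58.40952 mL/hr

58.4 mL/hr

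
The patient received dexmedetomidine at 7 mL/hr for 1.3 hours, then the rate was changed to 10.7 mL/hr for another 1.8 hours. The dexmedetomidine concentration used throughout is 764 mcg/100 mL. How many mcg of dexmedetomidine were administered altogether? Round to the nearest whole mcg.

217 mcg

Concentration = 764 mcg ÷ 100 mL = 7.64 mcg/mL
Stage 1: 7 mL/hr × 1.3 hr = 9.1 mL → 9.1 mL × 7.64 mcg/mL = 69.524 mcg
Stage 2: 10.7 mL/hr × 1.8 hr = 19.26 mL → 19.26 mL × 7.64 mcg/mL = 147.1464 mcg
Total = 69.524 + 147.1464 = 216.6704 mcg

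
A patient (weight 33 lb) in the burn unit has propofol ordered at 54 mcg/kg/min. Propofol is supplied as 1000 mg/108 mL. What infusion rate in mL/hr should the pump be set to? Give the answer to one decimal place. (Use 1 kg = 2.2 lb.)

Weight = 33 lb ÷ 2.2 lb/kg = 15 kg
Dose = 54 mcg/kg/min × 15 kg = 810 mcg/min
810 mcg/min × 60 min/hr = 48600 mcg/hr
Concentration = 1000 mg ÷ 108 mL = 9.259259 mg/mL = 9259.259 mcg/mL
Rate = 48600 mcg/hr ÷ 9259.259 mcg/mL = 5.2488 mL/hr

5.2 mL/hr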